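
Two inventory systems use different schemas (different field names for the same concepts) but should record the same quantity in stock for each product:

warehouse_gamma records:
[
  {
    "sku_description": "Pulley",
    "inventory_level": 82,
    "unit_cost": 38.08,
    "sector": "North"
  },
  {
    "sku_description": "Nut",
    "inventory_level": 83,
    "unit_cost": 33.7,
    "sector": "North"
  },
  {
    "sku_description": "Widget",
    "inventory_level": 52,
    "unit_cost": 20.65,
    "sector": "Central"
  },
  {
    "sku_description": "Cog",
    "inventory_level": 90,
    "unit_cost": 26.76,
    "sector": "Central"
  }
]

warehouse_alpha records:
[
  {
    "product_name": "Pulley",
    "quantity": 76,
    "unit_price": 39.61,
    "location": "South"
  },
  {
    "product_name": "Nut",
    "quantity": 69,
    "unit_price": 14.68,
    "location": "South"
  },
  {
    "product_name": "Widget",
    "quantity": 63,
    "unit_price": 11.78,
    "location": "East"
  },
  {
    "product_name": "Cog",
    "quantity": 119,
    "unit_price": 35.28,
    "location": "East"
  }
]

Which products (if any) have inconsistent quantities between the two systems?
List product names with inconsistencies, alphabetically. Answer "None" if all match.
Cog, Nut, Pulley, Widget

Schema mappings:
- "sku_description" (warehouse_gamma) = "product_name" (warehouse_alpha) = product name
- "inventory_level" (warehouse_gamma) = "quantity" (warehouse_alpha) = quantity

Comparison:
  Pulley: 82 vs 76 - MISMATCH
  Nut: 83 vs 69 - MISMATCH
  Widget: 52 vs 63 - MISMATCH
  Cog: 90 vs 119 - MISMATCH

Products with inconsistencies: Cog, Nut, Pulley, Widget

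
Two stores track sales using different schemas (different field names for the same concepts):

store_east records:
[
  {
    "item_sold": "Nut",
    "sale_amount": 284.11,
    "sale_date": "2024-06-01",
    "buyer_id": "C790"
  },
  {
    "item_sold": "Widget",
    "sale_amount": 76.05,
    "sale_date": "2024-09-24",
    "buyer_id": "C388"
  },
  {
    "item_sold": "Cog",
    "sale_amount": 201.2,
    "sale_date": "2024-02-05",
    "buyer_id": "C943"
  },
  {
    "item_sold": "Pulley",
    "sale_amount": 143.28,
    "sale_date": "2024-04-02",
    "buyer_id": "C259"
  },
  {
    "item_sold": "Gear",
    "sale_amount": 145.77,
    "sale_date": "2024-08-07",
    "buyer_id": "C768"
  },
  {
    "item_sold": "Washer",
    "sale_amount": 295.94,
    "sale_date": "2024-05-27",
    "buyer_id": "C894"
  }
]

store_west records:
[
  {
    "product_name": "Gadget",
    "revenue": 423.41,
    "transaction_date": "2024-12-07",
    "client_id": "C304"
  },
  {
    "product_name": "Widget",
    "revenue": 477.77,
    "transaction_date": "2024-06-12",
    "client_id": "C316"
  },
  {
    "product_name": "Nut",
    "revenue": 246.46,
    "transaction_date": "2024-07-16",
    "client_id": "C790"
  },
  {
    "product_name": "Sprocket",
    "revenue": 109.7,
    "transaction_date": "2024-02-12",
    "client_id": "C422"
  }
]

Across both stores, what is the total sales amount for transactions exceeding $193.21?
1928.89

Schema mapping: "sale_amount" (store_east) = "revenue" (store_west) = sale amount

Sum of sales > $193.21 in store_east: 781.25
Sum of sales > $193.21 in store_west: 1147.64

Total: 781.25 + 1147.64 = 1928.89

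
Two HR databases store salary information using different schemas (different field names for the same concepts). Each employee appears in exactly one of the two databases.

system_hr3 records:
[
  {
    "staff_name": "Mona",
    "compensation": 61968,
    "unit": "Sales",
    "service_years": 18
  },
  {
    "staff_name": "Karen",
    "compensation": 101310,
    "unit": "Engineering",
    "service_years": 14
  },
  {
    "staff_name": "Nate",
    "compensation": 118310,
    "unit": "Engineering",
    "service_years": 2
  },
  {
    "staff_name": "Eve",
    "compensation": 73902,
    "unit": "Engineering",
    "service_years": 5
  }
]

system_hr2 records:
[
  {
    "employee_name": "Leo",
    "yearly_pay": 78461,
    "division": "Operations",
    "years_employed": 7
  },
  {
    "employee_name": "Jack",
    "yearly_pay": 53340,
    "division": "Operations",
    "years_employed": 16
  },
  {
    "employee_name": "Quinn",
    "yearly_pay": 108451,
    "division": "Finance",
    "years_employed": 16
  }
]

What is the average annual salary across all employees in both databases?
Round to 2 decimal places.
85106.00

Schema mapping: "compensation" (system_hr3) = "yearly_pay" (system_hr2) = annual salary

All salaries: [61968, 101310, 118310, 73902, 78461, 53340, 108451]
Sum: 595742
Count: 7
Average: 595742 / 7 = 85106.00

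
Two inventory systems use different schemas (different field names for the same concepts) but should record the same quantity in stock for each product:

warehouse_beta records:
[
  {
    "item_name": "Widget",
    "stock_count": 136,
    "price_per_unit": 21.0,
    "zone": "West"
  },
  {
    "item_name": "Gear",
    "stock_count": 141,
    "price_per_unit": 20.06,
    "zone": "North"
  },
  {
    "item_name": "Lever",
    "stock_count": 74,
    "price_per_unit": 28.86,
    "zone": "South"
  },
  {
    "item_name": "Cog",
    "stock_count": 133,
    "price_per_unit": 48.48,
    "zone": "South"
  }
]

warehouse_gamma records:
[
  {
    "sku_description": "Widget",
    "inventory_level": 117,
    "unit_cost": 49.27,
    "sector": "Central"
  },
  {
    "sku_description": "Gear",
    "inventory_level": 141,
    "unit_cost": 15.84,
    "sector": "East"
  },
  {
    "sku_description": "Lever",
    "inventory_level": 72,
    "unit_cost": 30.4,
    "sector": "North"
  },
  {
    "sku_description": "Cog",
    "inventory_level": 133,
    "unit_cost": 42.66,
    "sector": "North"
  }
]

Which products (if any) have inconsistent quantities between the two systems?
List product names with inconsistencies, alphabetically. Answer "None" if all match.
Lever, Widget

Schema mappings:
- "item_name" (warehouse_beta) = "sku_description" (warehouse_gamma) = product name
- "stock_count" (warehouse_beta) = "inventory_level" (warehouse_gamma) = quantity

Comparison:
  Widget: 136 vs 117 - MISMATCH
  Gear: 141 vs 141 - MATCH
  Lever: 74 vs 72 - MISMATCH
  Cog: 133 vs 133 - MATCH

Products with inconsistencies: Lever, Widget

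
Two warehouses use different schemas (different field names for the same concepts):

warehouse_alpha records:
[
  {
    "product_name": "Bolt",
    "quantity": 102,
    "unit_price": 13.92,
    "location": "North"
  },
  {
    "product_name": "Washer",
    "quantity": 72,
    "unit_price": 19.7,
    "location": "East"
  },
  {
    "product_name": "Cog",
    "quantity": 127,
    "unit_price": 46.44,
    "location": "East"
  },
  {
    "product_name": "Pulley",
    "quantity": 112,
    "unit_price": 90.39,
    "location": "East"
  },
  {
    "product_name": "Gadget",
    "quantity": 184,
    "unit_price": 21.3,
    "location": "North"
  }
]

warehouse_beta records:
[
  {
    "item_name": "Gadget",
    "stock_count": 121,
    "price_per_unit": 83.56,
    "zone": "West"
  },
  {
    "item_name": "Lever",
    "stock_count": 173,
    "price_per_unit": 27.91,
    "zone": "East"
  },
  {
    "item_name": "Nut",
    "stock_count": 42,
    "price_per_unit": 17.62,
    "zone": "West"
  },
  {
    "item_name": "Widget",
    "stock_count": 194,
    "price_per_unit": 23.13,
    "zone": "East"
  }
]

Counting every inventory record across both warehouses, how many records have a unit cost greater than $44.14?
3

Schema mapping: "unit_price" (warehouse_alpha) = "price_per_unit" (warehouse_beta) = unit cost

Records > $44.14 in warehouse_alpha: 2
Records > $44.14 in warehouse_beta: 1

Total count: 2 + 1 = 3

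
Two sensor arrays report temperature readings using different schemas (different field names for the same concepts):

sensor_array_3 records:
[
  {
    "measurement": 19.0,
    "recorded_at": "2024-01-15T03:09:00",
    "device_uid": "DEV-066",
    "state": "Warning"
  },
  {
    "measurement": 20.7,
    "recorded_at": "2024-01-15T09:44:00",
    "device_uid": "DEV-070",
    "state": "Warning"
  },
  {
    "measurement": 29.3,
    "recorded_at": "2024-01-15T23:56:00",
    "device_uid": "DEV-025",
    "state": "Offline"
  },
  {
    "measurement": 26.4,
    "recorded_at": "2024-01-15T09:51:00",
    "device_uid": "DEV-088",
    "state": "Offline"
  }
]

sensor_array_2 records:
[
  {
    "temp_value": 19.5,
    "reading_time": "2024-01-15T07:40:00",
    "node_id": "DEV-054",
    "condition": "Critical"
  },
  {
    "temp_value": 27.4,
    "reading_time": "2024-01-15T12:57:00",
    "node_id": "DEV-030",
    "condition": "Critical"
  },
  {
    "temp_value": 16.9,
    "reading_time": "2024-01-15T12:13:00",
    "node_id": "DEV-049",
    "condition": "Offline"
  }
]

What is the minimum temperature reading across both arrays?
16.9

Schema mapping: "measurement" (sensor_array_3) = "temp_value" (sensor_array_2) = temperature reading

Minimum in sensor_array_3: 19.0
Minimum in sensor_array_2: 16.9

Overall minimum: min(19.0, 16.9) = 16.9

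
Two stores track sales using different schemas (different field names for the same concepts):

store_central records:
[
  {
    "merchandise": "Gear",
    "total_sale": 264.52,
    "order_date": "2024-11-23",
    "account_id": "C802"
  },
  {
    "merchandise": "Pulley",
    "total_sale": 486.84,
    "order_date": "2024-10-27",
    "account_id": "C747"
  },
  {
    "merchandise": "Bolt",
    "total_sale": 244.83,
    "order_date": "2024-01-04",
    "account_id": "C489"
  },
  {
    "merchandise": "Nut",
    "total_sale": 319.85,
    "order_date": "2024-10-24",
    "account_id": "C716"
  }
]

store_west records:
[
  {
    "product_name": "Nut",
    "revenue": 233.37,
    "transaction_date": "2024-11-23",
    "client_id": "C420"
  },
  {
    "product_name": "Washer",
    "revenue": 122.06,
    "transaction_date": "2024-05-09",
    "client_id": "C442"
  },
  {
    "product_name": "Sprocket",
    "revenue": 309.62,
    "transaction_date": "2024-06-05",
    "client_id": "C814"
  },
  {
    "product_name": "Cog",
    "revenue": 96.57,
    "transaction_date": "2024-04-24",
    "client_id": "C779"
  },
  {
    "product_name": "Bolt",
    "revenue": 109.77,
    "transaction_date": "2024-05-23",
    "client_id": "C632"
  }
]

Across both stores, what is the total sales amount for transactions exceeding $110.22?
1981.09

Schema mapping: "total_sale" (store_central) = "revenue" (store_west) = sale amount

Sum of sales > $110.22 in store_central: 1316.04
Sum of sales > $110.22 in store_west: 665.05

Total: 1316.04 + 665.05 = 1981.09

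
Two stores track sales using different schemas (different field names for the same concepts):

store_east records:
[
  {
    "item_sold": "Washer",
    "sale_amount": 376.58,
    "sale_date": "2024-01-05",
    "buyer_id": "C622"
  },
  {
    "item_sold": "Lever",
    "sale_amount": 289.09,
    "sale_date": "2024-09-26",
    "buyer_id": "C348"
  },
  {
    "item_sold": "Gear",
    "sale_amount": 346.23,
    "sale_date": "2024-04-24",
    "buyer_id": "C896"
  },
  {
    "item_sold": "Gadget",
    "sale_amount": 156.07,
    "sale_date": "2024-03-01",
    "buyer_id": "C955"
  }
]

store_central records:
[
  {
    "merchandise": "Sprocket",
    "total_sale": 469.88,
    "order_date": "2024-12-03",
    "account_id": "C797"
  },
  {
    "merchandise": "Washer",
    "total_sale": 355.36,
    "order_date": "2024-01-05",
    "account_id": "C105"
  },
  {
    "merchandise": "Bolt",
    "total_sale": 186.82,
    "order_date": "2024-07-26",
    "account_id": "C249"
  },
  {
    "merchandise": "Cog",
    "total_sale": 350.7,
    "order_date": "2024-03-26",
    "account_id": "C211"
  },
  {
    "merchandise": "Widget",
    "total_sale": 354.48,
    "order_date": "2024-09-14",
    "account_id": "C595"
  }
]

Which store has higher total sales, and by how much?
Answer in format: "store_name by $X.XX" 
store_central by $549.27

Schema mapping: "sale_amount" (store_east) = "total_sale" (store_central) = sale amount

Total for store_east: 1167.97
Total for store_central: 1717.24

Difference: |1167.97 - 1717.24| = 549.27
store_central has higher sales by $549.27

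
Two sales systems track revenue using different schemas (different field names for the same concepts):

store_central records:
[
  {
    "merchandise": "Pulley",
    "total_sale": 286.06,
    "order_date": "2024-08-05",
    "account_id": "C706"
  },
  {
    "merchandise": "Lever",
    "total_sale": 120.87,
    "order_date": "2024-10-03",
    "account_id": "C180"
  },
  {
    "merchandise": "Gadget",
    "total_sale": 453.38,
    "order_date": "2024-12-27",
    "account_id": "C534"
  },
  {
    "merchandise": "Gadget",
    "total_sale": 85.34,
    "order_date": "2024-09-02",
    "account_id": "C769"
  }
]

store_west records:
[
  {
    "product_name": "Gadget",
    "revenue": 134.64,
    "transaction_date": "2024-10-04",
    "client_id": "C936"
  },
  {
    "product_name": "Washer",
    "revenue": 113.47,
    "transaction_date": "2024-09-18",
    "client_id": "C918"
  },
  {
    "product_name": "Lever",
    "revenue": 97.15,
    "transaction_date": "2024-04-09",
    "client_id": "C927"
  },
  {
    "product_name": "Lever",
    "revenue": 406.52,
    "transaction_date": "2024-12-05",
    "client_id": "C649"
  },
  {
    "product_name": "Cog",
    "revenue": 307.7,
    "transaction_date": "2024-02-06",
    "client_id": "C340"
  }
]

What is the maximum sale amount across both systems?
453.38

Reconcile: "total_sale" (store_central) = "revenue" (store_west) = sale amount

Maximum in store_central: 453.38
Maximum in store_west: 406.52

Overall maximum: max(453.38, 406.52) = 453.38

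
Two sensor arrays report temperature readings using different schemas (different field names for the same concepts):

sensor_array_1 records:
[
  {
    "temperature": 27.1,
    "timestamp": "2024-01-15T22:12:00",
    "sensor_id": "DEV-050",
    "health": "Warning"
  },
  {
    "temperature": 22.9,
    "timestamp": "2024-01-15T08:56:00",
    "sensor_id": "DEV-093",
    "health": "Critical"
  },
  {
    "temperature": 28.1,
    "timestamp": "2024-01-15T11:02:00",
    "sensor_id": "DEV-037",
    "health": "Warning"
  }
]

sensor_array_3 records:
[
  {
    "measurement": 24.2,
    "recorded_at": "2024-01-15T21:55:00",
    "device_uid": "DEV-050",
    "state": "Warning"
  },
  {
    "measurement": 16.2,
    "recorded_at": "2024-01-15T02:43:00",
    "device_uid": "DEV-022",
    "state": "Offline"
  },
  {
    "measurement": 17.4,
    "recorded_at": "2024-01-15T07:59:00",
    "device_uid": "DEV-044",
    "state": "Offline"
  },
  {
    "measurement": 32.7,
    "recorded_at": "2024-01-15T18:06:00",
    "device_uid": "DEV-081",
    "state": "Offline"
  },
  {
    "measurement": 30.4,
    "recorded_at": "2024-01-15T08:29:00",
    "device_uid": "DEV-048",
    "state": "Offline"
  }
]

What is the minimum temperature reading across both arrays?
16.2

Schema mapping: "temperature" (sensor_array_1) = "measurement" (sensor_array_3) = temperature reading

Minimum in sensor_array_1: 22.9
Minimum in sensor_array_3: 16.2

Overall minimum: min(22.9, 16.2) = 16.2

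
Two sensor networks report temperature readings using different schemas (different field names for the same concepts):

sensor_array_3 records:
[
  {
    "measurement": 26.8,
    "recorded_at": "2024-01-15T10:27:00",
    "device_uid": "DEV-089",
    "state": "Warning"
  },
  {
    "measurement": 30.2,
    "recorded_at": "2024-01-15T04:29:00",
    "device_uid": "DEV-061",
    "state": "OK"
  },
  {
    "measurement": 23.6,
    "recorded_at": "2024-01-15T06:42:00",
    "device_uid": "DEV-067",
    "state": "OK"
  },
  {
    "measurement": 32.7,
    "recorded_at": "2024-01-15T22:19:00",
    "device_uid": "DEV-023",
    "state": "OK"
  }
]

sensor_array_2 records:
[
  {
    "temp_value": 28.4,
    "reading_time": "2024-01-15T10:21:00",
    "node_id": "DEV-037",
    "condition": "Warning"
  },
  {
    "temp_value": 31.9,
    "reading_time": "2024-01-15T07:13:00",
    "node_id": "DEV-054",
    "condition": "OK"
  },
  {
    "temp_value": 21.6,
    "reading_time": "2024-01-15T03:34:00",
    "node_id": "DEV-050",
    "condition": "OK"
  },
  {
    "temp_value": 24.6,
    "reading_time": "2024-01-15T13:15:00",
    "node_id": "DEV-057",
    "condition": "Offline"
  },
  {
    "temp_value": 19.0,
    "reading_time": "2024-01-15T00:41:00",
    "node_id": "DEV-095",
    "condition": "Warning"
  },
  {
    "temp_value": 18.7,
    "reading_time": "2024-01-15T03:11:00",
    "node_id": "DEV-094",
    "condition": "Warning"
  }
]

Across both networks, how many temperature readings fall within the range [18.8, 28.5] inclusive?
6

Schema mapping: "measurement" (sensor_array_3) = "temp_value" (sensor_array_2) = temperature

Readings in [18.8, 28.5] from sensor_array_3: 2
Readings in [18.8, 28.5] from sensor_array_2: 4

Total count: 2 + 4 = 6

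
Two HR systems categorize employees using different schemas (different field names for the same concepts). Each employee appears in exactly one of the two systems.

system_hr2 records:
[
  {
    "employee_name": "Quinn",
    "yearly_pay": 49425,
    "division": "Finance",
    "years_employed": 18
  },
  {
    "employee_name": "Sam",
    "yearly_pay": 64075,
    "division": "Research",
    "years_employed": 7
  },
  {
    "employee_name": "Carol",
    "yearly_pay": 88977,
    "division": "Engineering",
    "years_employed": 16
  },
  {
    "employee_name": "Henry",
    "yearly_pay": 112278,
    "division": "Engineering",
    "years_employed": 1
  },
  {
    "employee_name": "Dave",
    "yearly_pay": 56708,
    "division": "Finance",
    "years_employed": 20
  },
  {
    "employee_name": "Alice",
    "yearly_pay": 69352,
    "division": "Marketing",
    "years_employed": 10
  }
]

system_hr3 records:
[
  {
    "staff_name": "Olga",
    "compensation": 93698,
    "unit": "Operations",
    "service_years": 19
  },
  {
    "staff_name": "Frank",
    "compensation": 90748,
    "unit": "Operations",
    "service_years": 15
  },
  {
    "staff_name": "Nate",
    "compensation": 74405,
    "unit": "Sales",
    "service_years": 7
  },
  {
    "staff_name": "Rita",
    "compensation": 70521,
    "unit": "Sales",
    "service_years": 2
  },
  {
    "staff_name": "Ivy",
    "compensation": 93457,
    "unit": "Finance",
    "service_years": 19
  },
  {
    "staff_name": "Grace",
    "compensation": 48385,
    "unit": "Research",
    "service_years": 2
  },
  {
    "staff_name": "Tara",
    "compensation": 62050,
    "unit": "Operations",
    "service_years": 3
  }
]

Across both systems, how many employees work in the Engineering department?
2

Schema mapping: "division" (system_hr2) = "unit" (system_hr3) = department

Engineering employees in system_hr2: 2
Engineering employees in system_hr3: 0

Total in Engineering: 2 + 0 = 2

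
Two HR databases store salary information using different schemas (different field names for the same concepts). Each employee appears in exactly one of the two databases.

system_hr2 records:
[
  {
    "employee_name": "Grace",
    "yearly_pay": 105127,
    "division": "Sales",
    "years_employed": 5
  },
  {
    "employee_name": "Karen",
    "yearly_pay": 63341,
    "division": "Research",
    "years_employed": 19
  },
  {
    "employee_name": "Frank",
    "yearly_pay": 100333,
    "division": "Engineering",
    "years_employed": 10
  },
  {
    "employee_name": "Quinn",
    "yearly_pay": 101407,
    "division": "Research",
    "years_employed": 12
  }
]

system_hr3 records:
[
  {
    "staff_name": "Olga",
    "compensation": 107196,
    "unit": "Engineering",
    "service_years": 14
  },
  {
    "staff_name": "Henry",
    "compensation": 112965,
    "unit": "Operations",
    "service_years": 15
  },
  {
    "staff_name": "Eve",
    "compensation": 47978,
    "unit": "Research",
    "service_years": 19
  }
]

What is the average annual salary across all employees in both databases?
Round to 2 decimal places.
91192.43

Schema mapping: "yearly_pay" (system_hr2) = "compensation" (system_hr3) = annual salary

All salaries: [105127, 63341, 100333, 101407, 107196, 112965, 47978]
Sum: 638347
Count: 7
Average: 638347 / 7 = 91192.43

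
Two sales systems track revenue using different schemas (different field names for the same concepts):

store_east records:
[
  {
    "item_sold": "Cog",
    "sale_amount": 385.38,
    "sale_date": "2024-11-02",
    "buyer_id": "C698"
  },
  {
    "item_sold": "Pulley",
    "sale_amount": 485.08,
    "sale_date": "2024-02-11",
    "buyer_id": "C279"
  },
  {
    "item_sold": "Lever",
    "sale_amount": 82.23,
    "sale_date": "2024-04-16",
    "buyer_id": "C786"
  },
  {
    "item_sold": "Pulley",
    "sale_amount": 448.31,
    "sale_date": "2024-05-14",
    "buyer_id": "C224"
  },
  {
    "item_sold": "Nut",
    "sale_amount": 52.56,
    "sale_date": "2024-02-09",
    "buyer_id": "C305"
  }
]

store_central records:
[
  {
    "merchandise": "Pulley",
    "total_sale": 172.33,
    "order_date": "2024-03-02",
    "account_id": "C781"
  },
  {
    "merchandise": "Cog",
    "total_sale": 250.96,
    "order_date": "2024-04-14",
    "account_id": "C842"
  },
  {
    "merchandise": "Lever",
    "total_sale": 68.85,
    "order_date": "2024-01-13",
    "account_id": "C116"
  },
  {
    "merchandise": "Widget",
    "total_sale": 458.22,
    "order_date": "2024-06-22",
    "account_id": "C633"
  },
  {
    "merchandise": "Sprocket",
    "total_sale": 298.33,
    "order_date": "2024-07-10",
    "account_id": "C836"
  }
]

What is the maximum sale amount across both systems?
485.08

Reconcile: "sale_amount" (store_east) = "total_sale" (store_central) = sale amount

Maximum in store_east: 485.08
Maximum in store_central: 458.22

Overall maximum: max(485.08, 458.22) = 485.08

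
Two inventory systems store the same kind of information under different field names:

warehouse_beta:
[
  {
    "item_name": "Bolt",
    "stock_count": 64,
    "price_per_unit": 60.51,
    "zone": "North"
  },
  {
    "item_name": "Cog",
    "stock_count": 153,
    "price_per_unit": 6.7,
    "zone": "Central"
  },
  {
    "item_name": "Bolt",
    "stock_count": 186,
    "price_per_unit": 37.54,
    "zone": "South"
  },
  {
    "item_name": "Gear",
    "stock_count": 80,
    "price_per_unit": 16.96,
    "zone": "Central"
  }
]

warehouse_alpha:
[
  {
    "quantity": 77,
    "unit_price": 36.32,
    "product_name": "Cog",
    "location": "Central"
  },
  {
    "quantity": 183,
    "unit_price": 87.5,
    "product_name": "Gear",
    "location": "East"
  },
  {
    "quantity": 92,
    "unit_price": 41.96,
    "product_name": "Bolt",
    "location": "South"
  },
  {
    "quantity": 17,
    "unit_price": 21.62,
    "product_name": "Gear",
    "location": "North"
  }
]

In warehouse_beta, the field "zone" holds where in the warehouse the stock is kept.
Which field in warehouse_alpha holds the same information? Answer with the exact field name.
location

In warehouse_beta, "zone" holds where in the warehouse the stock is kept.
The fields in warehouse_alpha are: "quantity", "unit_price", "product_name", "location".
"location" is the match: the name refers to the same concept and its values are area labels (e.g. 'Central', 'East').
The other fields ("quantity", "unit_price", "product_name") hold different kinds of data.

So "zone" in warehouse_beta corresponds to "location" in warehouse_alpha.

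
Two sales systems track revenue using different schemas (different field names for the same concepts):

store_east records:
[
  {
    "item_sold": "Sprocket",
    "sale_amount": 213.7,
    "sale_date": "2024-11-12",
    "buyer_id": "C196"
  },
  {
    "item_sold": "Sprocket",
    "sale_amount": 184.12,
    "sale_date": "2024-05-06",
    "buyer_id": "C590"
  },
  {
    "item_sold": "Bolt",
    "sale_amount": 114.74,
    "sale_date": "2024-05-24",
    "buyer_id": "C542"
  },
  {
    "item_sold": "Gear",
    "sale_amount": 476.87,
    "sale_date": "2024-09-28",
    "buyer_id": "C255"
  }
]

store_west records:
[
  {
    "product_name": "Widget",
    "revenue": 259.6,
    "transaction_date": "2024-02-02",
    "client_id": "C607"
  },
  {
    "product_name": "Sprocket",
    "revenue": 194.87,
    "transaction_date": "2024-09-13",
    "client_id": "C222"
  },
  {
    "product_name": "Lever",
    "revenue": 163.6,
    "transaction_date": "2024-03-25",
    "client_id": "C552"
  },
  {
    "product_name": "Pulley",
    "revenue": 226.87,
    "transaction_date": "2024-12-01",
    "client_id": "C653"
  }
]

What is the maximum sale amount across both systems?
476.87

Reconcile: "sale_amount" (store_east) = "revenue" (store_west) = sale amount

Maximum in store_east: 476.87
Maximum in store_west: 259.6

Overall maximum: max(476.87, 259.6) = 476.87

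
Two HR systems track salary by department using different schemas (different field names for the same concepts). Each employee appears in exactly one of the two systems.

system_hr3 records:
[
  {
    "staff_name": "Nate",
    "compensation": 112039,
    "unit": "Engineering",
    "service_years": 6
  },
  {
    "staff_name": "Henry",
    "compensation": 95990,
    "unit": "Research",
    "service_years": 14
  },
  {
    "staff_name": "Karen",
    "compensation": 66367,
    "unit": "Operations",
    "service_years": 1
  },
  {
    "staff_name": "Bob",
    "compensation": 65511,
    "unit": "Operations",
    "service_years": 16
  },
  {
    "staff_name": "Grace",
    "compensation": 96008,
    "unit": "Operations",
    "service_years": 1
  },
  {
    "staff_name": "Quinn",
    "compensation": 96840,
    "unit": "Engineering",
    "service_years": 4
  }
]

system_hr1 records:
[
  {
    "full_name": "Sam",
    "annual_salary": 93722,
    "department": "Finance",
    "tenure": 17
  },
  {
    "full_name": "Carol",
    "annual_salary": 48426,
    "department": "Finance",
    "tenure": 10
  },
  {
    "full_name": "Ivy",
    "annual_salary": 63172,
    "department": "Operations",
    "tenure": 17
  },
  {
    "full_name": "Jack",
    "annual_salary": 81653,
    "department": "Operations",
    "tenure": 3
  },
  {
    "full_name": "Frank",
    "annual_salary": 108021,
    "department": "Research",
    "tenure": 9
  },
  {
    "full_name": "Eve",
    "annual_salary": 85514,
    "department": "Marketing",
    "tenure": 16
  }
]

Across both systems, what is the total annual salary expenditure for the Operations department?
372711

Schema mappings:
- "unit" (system_hr3) = "department" (system_hr1) = department
- "compensation" (system_hr3) = "annual_salary" (system_hr1) = salary

Operations salaries from system_hr3: 227886
Operations salaries from system_hr1: 144825

Total: 227886 + 144825 = 372711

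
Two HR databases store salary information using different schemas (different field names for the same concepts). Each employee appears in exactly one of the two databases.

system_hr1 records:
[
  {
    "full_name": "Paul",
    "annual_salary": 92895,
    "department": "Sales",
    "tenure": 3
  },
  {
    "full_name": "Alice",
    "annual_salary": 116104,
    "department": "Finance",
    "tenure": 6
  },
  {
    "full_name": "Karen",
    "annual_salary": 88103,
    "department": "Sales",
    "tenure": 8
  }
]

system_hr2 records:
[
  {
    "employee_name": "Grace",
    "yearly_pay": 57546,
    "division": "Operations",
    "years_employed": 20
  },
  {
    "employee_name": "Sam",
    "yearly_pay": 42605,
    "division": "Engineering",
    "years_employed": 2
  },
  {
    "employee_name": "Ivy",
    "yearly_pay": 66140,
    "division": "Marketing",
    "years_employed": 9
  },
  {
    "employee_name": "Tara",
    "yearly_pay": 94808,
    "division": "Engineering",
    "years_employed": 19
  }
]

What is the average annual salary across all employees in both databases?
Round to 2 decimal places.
79743.00

Schema mapping: "annual_salary" (system_hr1) = "yearly_pay" (system_hr2) = annual salary

All salaries: [92895, 116104, 88103, 57546, 42605, 66140, 94808]
Sum: 558201
Count: 7
Average: 558201 / 7 = 79743.00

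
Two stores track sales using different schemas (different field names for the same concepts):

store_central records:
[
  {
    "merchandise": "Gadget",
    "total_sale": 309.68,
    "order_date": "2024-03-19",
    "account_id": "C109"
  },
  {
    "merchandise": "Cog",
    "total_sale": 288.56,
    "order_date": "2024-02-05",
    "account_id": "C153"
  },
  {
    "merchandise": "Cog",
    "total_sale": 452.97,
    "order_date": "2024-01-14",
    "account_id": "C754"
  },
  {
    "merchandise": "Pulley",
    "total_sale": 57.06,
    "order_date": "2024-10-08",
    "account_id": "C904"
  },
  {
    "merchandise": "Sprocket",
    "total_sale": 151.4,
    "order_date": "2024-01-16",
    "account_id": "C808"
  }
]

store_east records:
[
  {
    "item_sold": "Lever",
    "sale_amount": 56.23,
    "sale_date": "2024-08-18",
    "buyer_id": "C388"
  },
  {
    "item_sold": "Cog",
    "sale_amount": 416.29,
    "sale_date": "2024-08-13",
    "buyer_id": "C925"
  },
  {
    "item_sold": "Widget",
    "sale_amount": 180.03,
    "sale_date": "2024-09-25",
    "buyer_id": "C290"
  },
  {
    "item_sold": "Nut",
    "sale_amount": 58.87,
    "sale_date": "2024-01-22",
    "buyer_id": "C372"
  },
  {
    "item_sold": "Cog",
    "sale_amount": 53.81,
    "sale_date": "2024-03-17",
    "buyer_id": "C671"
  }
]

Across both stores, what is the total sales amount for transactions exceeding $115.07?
1798.93

Schema mapping: "total_sale" (store_central) = "sale_amount" (store_east) = sale amount

Sum of sales > $115.07 in store_central: 1202.61
Sum of sales > $115.07 in store_east: 596.32

Total: 1202.61 + 596.32 = 1798.93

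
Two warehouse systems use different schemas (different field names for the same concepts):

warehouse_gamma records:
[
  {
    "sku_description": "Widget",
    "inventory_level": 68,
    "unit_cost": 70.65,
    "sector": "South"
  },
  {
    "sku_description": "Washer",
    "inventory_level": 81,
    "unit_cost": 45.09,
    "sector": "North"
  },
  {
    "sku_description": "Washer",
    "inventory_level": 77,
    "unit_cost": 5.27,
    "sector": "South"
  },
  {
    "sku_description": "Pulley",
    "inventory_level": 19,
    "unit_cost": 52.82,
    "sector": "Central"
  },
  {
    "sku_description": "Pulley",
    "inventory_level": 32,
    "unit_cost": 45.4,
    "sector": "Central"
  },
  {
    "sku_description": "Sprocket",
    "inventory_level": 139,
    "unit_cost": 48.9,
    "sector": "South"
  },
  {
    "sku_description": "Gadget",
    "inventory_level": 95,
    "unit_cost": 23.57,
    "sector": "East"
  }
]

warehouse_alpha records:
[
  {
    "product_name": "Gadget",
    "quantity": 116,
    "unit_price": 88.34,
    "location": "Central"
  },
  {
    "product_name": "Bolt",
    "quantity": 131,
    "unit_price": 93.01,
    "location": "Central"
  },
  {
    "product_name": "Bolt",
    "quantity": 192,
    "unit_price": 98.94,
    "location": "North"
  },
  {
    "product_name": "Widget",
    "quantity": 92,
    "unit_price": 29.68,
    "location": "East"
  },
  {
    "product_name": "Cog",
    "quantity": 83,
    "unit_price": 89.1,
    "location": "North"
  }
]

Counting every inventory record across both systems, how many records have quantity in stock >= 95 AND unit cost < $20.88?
0

Schema mappings:
- "inventory_level" (warehouse_gamma) = "quantity" (warehouse_alpha) = quantity
- "unit_cost" (warehouse_gamma) = "unit_price" (warehouse_alpha) = unit cost

Records meeting both conditions in warehouse_gamma: 0
Records meeting both conditions in warehouse_alpha: 0

Total: 0 + 0 = 0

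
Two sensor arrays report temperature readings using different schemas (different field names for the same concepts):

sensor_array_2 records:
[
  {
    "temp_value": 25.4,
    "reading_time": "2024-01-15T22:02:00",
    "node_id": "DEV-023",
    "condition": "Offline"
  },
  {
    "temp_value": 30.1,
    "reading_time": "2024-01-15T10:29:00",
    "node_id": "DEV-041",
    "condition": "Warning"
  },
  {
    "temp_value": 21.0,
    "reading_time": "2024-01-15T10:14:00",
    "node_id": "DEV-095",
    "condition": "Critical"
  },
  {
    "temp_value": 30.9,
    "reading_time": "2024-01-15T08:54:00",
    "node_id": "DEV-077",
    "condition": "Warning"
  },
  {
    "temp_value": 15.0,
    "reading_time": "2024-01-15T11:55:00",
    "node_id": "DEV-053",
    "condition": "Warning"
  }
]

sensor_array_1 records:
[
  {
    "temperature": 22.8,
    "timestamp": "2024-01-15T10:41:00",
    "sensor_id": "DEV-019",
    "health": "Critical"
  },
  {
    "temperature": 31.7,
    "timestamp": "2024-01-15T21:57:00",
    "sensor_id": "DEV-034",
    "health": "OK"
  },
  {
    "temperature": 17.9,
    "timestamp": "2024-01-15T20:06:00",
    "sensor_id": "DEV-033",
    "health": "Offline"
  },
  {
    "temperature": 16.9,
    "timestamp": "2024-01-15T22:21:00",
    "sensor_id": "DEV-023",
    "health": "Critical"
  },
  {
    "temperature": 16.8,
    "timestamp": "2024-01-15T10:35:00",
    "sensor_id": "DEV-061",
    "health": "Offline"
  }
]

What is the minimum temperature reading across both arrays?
15.0

Schema mapping: "temp_value" (sensor_array_2) = "temperature" (sensor_array_1) = temperature reading

Minimum in sensor_array_2: 15.0
Minimum in sensor_array_1: 16.8

Overall minimum: min(15.0, 16.8) = 15.0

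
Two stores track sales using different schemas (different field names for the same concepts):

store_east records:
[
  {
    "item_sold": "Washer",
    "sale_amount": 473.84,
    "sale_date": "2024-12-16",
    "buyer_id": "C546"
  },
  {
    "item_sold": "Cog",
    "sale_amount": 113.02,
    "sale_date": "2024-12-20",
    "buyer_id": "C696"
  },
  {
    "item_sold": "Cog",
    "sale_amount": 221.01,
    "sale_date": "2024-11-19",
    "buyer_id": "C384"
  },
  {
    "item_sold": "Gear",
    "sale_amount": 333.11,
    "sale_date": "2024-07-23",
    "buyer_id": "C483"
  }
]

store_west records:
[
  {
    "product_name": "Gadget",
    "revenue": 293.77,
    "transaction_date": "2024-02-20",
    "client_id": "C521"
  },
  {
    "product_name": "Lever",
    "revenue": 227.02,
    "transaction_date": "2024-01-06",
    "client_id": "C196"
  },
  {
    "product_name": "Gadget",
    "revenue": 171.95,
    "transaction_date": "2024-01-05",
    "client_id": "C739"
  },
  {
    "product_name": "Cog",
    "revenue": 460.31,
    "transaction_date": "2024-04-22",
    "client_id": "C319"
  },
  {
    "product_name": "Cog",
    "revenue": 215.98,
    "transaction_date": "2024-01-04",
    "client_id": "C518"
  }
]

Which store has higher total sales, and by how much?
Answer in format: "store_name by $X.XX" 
store_west by $228.05

Schema mapping: "sale_amount" (store_east) = "revenue" (store_west) = sale amount

Total for store_east: 1140.98
Total for store_west: 1369.03

Difference: |1140.98 - 1369.03| = 228.05
store_west has higher sales by $228.05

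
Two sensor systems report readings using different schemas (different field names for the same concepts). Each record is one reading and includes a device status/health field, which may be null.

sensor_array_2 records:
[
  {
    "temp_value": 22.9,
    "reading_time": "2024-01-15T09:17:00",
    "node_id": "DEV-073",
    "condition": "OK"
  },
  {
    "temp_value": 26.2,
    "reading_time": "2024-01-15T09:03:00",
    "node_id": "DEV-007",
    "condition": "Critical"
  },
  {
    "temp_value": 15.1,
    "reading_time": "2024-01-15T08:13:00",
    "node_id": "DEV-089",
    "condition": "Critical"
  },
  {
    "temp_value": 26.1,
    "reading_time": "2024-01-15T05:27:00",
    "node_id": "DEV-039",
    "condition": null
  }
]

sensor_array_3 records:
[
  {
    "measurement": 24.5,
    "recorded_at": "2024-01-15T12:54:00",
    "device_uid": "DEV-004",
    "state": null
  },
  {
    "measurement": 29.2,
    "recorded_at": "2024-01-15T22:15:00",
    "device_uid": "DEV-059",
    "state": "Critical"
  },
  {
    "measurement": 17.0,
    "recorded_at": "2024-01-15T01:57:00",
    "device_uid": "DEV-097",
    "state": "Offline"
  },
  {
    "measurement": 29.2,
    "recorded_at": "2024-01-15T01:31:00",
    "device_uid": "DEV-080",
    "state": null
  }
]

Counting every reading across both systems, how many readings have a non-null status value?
5

Schema mapping: "condition" (sensor_array_2) = "state" (sensor_array_3) = status

Non-null in sensor_array_2: 3
Non-null in sensor_array_3: 2

Total non-null: 3 + 2 = 5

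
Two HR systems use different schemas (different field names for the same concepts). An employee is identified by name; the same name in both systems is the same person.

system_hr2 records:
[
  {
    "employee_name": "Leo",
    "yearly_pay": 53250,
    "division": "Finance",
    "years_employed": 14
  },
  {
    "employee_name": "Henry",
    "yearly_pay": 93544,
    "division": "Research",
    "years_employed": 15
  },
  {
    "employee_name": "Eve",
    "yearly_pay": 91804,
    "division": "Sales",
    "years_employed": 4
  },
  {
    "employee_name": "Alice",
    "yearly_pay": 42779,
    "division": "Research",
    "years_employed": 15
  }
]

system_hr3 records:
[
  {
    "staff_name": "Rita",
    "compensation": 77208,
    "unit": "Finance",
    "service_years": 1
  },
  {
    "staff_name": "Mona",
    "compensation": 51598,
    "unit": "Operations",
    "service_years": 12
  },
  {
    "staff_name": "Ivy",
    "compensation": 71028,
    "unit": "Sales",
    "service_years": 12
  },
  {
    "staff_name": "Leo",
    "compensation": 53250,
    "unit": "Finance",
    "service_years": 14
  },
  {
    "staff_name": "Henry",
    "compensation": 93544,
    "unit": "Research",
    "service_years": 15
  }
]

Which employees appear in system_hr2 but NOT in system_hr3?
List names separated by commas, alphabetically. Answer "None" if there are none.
Alice, Eve

Schema mapping: "employee_name" (system_hr2) = "staff_name" (system_hr3) = employee name

Names in system_hr2: ['Alice', 'Eve', 'Henry', 'Leo']
Names in system_hr3: ['Henry', 'Ivy', 'Leo', 'Mona', 'Rita']

In system_hr2 but not system_hr3: ['Alice', 'Eve']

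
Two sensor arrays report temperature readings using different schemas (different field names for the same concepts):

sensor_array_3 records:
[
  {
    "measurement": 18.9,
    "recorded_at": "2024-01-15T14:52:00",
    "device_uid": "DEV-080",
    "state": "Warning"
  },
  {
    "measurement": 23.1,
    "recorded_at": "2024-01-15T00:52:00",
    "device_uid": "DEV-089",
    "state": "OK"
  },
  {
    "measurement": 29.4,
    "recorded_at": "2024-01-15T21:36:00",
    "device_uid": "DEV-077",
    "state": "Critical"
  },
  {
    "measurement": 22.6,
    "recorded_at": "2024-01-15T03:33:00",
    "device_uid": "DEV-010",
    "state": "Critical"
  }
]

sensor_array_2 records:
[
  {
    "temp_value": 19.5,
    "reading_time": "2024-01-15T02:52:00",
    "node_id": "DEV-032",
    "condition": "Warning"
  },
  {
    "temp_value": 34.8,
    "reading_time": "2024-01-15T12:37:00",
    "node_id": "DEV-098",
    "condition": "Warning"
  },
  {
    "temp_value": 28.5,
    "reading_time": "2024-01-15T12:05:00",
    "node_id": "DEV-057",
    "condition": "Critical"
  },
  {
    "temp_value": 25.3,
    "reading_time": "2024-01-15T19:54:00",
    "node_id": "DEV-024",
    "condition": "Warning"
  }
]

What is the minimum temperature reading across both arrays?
18.9

Schema mapping: "measurement" (sensor_array_3) = "temp_value" (sensor_array_2) = temperature reading

Minimum in sensor_array_3: 18.9
Minimum in sensor_array_2: 19.5

Overall minimum: min(18.9, 19.5) = 18.9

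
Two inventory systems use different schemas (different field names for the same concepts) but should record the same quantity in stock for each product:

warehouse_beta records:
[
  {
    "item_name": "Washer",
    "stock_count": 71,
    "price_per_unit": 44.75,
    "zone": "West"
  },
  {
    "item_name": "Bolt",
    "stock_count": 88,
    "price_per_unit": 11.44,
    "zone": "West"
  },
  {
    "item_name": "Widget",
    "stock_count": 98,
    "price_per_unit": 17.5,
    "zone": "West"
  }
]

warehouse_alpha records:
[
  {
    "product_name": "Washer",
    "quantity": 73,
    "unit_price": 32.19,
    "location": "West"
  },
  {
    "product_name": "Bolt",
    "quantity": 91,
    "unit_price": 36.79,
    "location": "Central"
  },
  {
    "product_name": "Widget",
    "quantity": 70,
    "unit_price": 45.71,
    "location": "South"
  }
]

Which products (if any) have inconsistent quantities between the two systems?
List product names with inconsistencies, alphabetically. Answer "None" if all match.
Bolt, Washer, Widget

Schema mappings:
- "item_name" (warehouse_beta) = "product_name" (warehouse_alpha) = product name
- "stock_count" (warehouse_beta) = "quantity" (warehouse_alpha) = quantity

Comparison:
  Washer: 71 vs 73 - MISMATCH
  Bolt: 88 vs 91 - MISMATCH
  Widget: 98 vs 70 - MISMATCH

Products with inconsistencies: Bolt, Washer, Widget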